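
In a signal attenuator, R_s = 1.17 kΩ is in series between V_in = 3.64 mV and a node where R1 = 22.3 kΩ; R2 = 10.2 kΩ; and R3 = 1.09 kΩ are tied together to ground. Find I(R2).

I ≈ 0.159 µA

Parallel bank: R_p = 1/(1/22.3 + 1/10.2 + 1/1.09) = 0.9431 kΩ.
V_A by voltage divider: V_A = 3.64 × 0.9431/(1.17 + 0.9431) = 1.625 mV.
Branch current I = V_A/R2 = 1.625/10.2 = 0.1593 µA.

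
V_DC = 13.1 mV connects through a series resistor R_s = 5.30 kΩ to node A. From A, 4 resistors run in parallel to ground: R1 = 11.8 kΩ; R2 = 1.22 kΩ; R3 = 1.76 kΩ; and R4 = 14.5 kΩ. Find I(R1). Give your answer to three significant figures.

I ≈ 0.121 µA

Combine the parallel branches: R_p = (1/11.8 + 1/1.22 + 1/1.76 + 1/14.5)⁻¹ = 0.6487 kΩ.
V_A = 13.1 × 0.6487/5.949 = 1.429 mV.
I(R1) = V_A / R1 = 1.429/11.8 = 0.1211 µA.
(Equivalently: I_total = 2.202 µA, then current-divider fraction G_k/ΣG = 0.05497.)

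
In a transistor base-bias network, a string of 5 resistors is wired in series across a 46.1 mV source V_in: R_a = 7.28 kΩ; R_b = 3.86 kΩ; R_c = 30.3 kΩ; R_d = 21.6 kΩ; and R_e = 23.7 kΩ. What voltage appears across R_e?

V ≈ 12.6 mV

ΣR = 7.28 + 3.86 + 30.3 + 21.6 + 23.7 = 86.74 kΩ.
V = V_in · R/ΣR = 46.1 × 0.2732 = 12.60 mV.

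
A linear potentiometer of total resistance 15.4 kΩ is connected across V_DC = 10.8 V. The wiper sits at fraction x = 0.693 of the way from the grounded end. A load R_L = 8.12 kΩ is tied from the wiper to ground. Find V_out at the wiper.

Split the track: R_lower = x·R_p = 10.67 kΩ, R_upper = (1−x)·R_p = 4.728 kΩ.
R_L loads the lower segment: effective lower R = 4.611 kΩ.
Loaded-divider output: V_out = 10.8 × 0.4938 = 5.333 V.
(Unloaded: V_out = x·V_DC = 7.48 V.)

V_out ≈ 5.33 V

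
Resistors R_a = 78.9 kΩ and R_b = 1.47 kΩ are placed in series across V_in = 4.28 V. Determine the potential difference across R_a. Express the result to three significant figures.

Series total: ΣR = 78.9 + 1.47 = 80.37 kΩ.
By the voltage-divider rule, V = 4.28 × 78.90/80.37 = 4.202 V.

V ≈ 4.20 V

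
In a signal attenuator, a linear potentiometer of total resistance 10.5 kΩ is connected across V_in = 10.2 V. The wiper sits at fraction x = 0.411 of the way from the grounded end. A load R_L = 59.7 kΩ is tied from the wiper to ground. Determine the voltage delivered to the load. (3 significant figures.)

V_out ≈ 4.02 V

Split the track: R_lower = x·R_p = 4.316 kΩ, R_upper = (1−x)·R_p = 6.184 kΩ.
Lower segment in parallel with the load: 4.316 ‖ 59.7 = 4.025 kΩ.
Loaded-divider output: V_out = 10.2 × 0.3942 = 4.021 V.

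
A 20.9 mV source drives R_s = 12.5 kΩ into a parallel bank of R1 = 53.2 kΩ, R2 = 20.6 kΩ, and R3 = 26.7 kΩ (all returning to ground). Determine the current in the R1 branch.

I ≈ 0.170 µA

Combine the parallel branches: R_p = (1/53.2 + 1/20.6 + 1/26.7)⁻¹ = 9.543 kΩ.
V_A by voltage divider: V_A = 20.9 × 9.543/(12.5 + 9.543) = 9.048 mV.
I(R1) = V_A / R1 = 9.048/53.2 = 0.1701 µA.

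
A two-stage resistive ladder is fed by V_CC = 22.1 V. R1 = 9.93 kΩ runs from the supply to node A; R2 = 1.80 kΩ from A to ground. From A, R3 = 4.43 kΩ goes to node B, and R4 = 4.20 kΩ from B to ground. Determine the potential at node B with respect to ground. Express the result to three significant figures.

V_B ≈ 1.40 V

Looking into the second stage from A: R3 + R4 = 8.630 kΩ appears in parallel with R2.
Effective lower resistance at A: R2 ‖ 8.630 = 1.489 kΩ.
V_A = 22.1 × 1.489/(9.93 + 1.489) = 2.882 V.
Then the unloaded second divider: V_B = V_A × R4/(R3+R4) = 2.882 × 0.4867 = 1.403 V.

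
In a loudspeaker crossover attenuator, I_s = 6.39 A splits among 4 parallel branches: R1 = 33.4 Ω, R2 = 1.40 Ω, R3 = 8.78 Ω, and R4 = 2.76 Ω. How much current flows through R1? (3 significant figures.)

I ≈ 0.157 A

ΣG = 1/33.4 + 1/1.40 + 1/8.78 + 1/2.76 = 1.220.
R1 takes the fraction G_k/ΣG = 0.02994/1.220 = 0.02453, so I = 6.39 × 0.02453 = 0.1568 A.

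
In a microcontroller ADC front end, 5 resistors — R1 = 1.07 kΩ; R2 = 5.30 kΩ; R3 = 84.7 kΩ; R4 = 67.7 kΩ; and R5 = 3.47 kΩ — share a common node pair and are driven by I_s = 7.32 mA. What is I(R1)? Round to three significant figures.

I ≈ 4.76 mA

Conductances: ΣG = 1/1.07 + 1/5.30 + 1/84.7 + 1/67.7 + 1/3.47 = 1.438 (1/kΩ).
By the current-divider rule, I = I_s · G_k/ΣG = 7.32 × 0.6499 = 4.757 mA.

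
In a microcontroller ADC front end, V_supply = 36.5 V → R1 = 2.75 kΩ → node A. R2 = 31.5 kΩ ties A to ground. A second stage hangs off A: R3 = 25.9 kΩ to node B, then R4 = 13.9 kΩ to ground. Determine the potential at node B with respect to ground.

Looking into the second stage from A: R3 + R4 = 39.80 kΩ appears in parallel with R2.
Effective lower resistance at A: R2 ‖ 39.80 = 17.58 kΩ.
V_A = 36.5 × 17.58/(2.75 + 17.58) = 31.56 V.
V_B = V_A × 0.3492 = 11.02 V.

V_B ≈ 11.0 V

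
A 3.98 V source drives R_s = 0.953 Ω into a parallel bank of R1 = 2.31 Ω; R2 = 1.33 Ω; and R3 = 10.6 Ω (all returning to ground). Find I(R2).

Equivalent of the parallel group: R_p = 0.7818 Ω.
V_A by voltage divider: V_A = 3.98 × 0.7818/(0.953 + 0.7818) = 1.794 V.
I(R2) = V_A / R2 = 1.794/1.33 = 1.349 A.

I ≈ 1.35 A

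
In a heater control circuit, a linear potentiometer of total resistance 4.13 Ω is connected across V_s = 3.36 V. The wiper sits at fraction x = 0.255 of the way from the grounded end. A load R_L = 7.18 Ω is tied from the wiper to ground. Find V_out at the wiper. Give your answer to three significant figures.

V_out ≈ 0.772 V

Split the track: R_lower = x·R_p = 1.053 Ω, R_upper = (1−x)·R_p = 3.077 Ω.
(x·R_p) ‖ R_L = 0.9184 Ω.
Then V_out = V_s · 0.9184/(3.077 + 0.9184) = 0.7724 V.
(Unloaded: V_out = x·V_s = 0.857 V.)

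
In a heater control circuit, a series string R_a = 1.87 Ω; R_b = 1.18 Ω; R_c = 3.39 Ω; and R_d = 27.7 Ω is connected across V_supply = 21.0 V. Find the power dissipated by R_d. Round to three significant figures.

ΣR = 34.14 Ω → I = 21.0/34.14 = 0.6151 A.
P(R_d) = I²·R_d = (0.6151)² × 27.7 = 10.48 W.

P ≈ 10.5 W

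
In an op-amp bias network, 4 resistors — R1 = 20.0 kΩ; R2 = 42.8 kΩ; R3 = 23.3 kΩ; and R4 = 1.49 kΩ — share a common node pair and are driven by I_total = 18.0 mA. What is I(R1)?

Total conductance ΣG = 1/20.0 + 1/42.8 + 1/23.3 + 1/1.49 = 0.7874 (units of 1/kΩ).
R1 takes the fraction G_k/ΣG = 0.05000/0.7874 = 0.06350, so I = 18.0 × 0.06350 = 1.143 mA.

I ≈ 1.14 mA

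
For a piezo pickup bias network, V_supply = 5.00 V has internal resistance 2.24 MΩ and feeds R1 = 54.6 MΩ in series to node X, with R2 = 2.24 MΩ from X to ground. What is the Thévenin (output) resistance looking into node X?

R_th ≈ 2.16 MΩ

R1' = 2.24 + 54.6 = 56.84 MΩ (source resistance + R1).
With V_supply suppressed (replaced by a short), R_th = R1' ‖ R2 = (56.84 × 2.24)/(56.84 + 2.24) = 2.155 MΩ.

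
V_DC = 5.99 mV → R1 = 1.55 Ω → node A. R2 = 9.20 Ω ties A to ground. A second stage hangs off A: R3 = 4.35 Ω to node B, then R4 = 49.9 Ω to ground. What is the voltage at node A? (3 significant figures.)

Looking into the second stage from A: R3 + R4 = 54.25 Ω appears in parallel with R2.
R2 ‖ (R3+R4) = 7.866 Ω.
So V_A = 5.99 × 0.8354 = 5.004 mV.

V_A ≈ 5.00 mV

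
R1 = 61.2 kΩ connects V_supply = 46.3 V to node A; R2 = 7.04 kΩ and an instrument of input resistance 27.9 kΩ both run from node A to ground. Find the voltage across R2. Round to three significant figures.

First combine the lower leg with the load: R2 ‖ R_L = 5.622 kΩ.
Voltage divider with the loaded lower leg: V_out = 46.3 × 5.622/(61.2 + 5.622) = 46.3 × 0.08413 = 3.895 V.

V_out ≈ 3.90 V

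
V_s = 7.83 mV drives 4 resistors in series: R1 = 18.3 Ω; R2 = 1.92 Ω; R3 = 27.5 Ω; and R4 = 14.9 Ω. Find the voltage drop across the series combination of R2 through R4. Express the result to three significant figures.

ΣR = 18.3 + 1.92 + 27.5 + 14.9 = 62.62 Ω.
R_{R2..R4} = 1.92 + 27.5 + 14.9 = 44.32 Ω.
V = V_s · R/ΣR = 7.83 × 0.7078 = 5.542 mV.

V ≈ 5.54 mV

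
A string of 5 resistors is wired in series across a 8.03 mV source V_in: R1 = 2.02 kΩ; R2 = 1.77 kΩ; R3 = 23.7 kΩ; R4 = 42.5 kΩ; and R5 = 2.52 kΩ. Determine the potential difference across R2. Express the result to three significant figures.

V ≈ 0.196 mV

Total series resistance ΣR = 2.02 + 1.77 + 23.7 + 42.5 + 2.52 = 72.51 kΩ.
V = V_in · R/ΣR = 8.03 × 0.02441 = 0.1960 mV.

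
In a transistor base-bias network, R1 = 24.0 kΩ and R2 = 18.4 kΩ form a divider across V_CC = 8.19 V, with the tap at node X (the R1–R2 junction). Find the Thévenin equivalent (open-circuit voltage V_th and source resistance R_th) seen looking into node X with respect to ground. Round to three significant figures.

V_th ≈ 3.55 V, R_th ≈ 10.4 kΩ

V_th is the unloaded tap voltage: V_CC · R2/(R1+R2) = 8.19 × 0.4340 = 3.554 V.
Zeroing V_CC shorts the top of R1 to ground, so R_th = R1 ‖ R2 = 10.42 kΩ.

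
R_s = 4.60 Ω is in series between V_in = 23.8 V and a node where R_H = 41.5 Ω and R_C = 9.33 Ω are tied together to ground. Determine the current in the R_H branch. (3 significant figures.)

I ≈ 0.358 A

Combine the parallel branches: R_p = (1/41.5 + 1/9.33)⁻¹ = 7.617 Ω.
V_A = 23.8 × 7.617/12.22 = 14.84 V.
Branch current I = V_A/R_H = 14.84/41.5 = 0.3576 A.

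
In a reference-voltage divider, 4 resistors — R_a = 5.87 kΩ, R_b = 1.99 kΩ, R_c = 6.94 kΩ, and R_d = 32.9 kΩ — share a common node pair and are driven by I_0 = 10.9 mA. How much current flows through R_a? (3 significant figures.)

ΣG = 1/5.87 + 1/1.99 + 1/6.94 + 1/32.9 = 0.8474.
R_a takes the fraction G_k/ΣG = 0.1704/0.8474 = 0.2010, so I = 10.9 × 0.2010 = 2.191 mA.

I ≈ 2.19 mA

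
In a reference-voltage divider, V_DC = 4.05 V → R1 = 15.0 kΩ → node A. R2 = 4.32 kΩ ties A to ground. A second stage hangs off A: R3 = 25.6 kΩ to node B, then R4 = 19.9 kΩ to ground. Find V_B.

Node A sees R2 in parallel with the series input of stage 2, R3 + R4 = 45.50 kΩ.
Effective lower resistance at A: R2 ‖ 45.50 = 3.945 kΩ.
So V_A = 4.05 × 0.2083 = 0.8434 V.
V_B = V_A × 0.4374 = 0.3689 V.

V_B ≈ 0.369 V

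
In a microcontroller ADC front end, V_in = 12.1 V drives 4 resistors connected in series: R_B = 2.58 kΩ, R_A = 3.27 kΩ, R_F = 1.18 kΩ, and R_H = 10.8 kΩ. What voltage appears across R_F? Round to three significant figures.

V ≈ 0.801 V

Series total: ΣR = 2.58 + 3.27 + 1.18 + 10.8 = 17.83 kΩ.
Voltage divider: V = V_in · (1.180 / 17.83) = 12.1 × 0.06618 = 0.8008 V.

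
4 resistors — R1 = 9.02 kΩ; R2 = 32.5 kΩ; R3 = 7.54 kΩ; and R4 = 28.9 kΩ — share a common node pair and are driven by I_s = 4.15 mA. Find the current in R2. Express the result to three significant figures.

Conductances: ΣG = 1/9.02 + 1/32.5 + 1/7.54 + 1/28.9 = 0.3089 (1/kΩ).
Current divider: I(R2) = I_s · G_k/ΣG = 4.15 × (0.03077/0.3089) = 4.15 × 0.09962 = 0.4134 mA.

I ≈ 0.413 mA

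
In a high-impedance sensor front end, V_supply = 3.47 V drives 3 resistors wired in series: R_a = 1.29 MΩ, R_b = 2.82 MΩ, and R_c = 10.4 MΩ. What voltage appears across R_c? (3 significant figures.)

Series total: ΣR = 1.29 + 2.82 + 10.4 = 14.51 MΩ.
By the voltage-divider rule, V = 3.47 × 10.40/14.51 = 2.487 V.

V ≈ 2.49 V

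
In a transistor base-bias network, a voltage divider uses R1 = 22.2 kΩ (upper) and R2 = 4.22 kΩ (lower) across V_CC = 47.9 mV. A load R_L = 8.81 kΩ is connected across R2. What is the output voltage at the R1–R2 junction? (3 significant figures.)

R2 ‖ R_L = (4.22 × 8.81)/(4.22 + 8.81) = 2.853 kΩ.
Now apply the divider: V_out = 47.9 × 0.1139 = 5.455 mV.
(Unloaded it would be 7.65 mV; the load pulls it down.)

V_out ≈ 5.46 mV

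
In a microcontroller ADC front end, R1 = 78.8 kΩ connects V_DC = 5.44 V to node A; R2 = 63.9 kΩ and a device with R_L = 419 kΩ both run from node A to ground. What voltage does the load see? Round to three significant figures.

V_out ≈ 2.25 V

R2 ‖ R_L = (63.9 × 419)/(63.9 + 419) = 55.44 kΩ.
Then V_out = V_DC · R2'/(R1 + R2') = 5.44 × 55.44/134.2 = 2.247 V.
(Unloaded it would be 2.44 V; the load pulls it down.)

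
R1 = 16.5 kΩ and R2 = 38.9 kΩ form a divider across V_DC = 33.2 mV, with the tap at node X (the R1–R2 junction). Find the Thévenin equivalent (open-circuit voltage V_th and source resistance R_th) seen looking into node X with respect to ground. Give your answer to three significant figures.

With X open, the divider is unloaded: V_th = 33.2 × 38.9/55.40 = 23.31 mV.
Zeroing V_DC shorts the top of R1 to ground, so R_th = R1 ‖ R2 = 11.59 kΩ.

V_th ≈ 23.3 mV, R_th ≈ 11.6 kΩ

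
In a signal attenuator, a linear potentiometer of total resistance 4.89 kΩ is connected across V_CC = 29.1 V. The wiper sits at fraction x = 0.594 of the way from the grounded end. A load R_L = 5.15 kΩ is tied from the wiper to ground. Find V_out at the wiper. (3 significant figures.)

Split the track: R_lower = x·R_p = 2.905 kΩ, R_upper = (1−x)·R_p = 1.985 kΩ.
R_L loads the lower segment: effective lower R = 1.857 kΩ.
V_out = 29.1 × 1.857/(1.985 + 1.857) = 14.06 V.
(Unloaded: V_out = x·V_CC = 17.3 V.)

V_out ≈ 14.1 V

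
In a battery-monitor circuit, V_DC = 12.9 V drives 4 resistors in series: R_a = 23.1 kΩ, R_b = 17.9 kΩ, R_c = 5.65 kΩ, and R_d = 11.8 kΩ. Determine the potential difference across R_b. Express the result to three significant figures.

V ≈ 3.95 V

ΣR = 23.1 + 17.9 + 5.65 + 11.8 = 58.45 kΩ.
By the voltage-divider rule, V = 12.9 × 17.90/58.45 = 3.951 V.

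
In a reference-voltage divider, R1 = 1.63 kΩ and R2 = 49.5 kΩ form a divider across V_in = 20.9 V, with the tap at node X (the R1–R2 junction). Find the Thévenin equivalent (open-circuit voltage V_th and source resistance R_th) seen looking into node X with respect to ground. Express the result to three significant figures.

V_th ≈ 20.2 V, R_th ≈ 1.58 kΩ

V_th is the unloaded tap voltage: V_in · R2/(R1+R2) = 20.9 × 0.9681 = 20.23 V.
Looking into X with the source shorted: R_th = R1·R2/(R1+R2) = 1.630 × 49.5/51.13 = 1.578 kΩ.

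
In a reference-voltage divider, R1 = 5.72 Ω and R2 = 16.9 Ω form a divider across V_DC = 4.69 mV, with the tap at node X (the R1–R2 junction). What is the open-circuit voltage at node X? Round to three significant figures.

V_th ≈ 3.50 mV

V_th is the unloaded tap voltage: V_DC · R2/(R1+R2) = 4.69 × 0.7471 = 3.504 mV.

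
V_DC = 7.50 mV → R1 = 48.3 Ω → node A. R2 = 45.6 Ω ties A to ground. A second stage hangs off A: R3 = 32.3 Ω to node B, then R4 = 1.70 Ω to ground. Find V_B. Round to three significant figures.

Looking into the second stage from A: R3 + R4 = 34.00 Ω appears in parallel with R2.
R2 ‖ (R3+R4) = 19.48 Ω.
So V_A = 7.50 × 0.2874 = 2.155 mV.
Stage 2 is unloaded, so V_B = V_A · R4/(R3+R4) = 2.155 × 1.70/34.00 = 0.1078 mV.

V_B ≈ 0.108 mV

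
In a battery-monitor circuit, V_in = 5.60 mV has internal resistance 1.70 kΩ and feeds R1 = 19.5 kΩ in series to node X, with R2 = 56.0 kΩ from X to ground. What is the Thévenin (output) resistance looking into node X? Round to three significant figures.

R1' = 1.70 + 19.5 = 21.20 kΩ (source resistance + R1).
With V_in suppressed (replaced by a short), R_th = R1' ‖ R2 = (21.20 × 56.0)/(21.20 + 56.0) = 15.38 kΩ.

R_th ≈ 15.4 kΩ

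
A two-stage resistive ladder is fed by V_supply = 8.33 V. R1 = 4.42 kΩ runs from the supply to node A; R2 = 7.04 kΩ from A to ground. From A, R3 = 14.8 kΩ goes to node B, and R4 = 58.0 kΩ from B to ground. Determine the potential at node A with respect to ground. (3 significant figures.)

The second stage (R3 + R4 = 72.80 kΩ) loads node A in parallel with R2.
Effective lower resistance at A: R2 ‖ 72.80 = 6.419 kΩ.
So V_A = 8.33 × 0.5922 = 4.933 V.

V_A ≈ 4.93 V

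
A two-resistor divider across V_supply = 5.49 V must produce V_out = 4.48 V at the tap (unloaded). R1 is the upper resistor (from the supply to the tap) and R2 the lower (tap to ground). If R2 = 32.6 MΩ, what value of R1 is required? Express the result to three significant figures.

R1 ≈ 7.35 MΩ

Required fraction k = V_out/V_supply = 0.8160.
R1 = R2·(1/k − 1) = 32.6 × 0.2254 = 7.350 MΩ.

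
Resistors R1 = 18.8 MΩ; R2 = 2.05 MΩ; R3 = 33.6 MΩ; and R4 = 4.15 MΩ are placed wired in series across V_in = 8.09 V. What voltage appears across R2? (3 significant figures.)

ΣR = 18.8 + 2.05 + 33.6 + 4.15 = 58.60 MΩ.
By the voltage-divider rule, V = 8.09 × 2.050/58.60 = 0.2830 V.

V ≈ 0.283 V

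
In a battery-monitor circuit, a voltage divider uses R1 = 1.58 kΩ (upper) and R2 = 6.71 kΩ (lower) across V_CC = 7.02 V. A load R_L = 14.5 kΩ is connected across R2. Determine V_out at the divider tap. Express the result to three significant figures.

V_out ≈ 5.22 V

First combine the lower leg with the load: R2 ‖ R_L = 4.587 kΩ.
Then V_out = V_CC · R2'/(R1 + R2') = 7.02 × 4.587/6.167 = 5.222 V.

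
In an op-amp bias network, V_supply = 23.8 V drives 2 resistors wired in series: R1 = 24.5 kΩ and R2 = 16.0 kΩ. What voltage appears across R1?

ΣR = 24.5 + 16.0 = 40.50 kΩ.
Voltage divider: V = V_supply · (24.50 / 40.50) = 23.8 × 0.6049 = 14.40 V.

V ≈ 14.4 V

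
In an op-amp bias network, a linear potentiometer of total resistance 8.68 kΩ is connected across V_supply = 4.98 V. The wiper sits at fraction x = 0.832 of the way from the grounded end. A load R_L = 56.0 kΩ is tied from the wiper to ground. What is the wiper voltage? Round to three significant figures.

V_out ≈ 4.06 V

Lower segment x·R_p = 7.222 kΩ; upper segment (1−x)·R_p = 1.458 kΩ.
Lower segment in parallel with the load: 7.222 ‖ 56.0 = 6.397 kΩ.
Then V_out = V_supply · 6.397/(1.458 + 6.397) = 4.055 V.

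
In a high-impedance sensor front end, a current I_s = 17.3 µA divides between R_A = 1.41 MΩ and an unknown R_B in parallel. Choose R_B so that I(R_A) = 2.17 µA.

Two-branch current divider: I_A = I_s · R_B/(R_A + R_B).
2.17/17.3 = R_B/(R_A + R_B) → R_B = R_A · (0.1254)/(1 − 0.1254) = 1.41 × 0.1434 = 0.2022 MΩ.

R_B ≈ 0.202 MΩ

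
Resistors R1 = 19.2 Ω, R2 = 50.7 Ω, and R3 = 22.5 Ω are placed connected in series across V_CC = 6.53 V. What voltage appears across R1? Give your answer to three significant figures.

ΣR = 19.2 + 50.7 + 22.5 = 92.40 Ω.
By the voltage-divider rule, V = 6.53 × 19.20/92.40 = 1.357 V.

V ≈ 1.36 V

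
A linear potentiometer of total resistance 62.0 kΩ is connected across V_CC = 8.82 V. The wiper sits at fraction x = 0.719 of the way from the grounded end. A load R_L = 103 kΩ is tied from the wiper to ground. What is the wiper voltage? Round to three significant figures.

Lower segment x·R_p = 44.58 kΩ; upper segment (1−x)·R_p = 17.42 kΩ.
(x·R_p) ‖ R_L = 31.11 kΩ.
Then V_out = V_CC · 31.11/(17.42 + 31.11) = 5.654 V.

V_out ≈ 5.65 V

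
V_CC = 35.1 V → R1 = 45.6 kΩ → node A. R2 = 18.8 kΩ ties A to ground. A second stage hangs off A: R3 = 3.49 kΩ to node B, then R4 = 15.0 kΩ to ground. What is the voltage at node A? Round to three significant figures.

V_A ≈ 5.96 V

Node A sees R2 in parallel with the series input of stage 2, R3 + R4 = 18.49 kΩ.
R2 ‖ (R3+R4) = 9.322 kΩ.
V_A = 35.1 × 9.322/(45.6 + 9.322) = 5.958 V.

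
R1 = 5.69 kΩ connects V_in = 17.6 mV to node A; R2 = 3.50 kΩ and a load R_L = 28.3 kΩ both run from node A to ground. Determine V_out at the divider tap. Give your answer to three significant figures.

R2 ‖ R_L = (3.50 × 28.3)/(3.50 + 28.3) = 3.115 kΩ.
Then V_out = V_in · R2'/(R1 + R2') = 17.6 × 3.115/8.805 = 6.226 mV.
(Unloaded it would be 6.70 mV; the load pulls it down.)

V_out ≈ 6.23 mV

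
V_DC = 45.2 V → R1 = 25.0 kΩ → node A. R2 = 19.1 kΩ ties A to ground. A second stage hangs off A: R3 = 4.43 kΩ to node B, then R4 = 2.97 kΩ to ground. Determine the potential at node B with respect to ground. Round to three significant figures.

V_B ≈ 3.19 V

The second stage (R3 + R4 = 7.400 kΩ) loads node A in parallel with R2.
R2 ‖ (R3+R4) = 5.334 kΩ.
So V_A = 45.2 × 0.1758 = 7.948 V.
V_B = V_A × 0.4014 = 3.190 V.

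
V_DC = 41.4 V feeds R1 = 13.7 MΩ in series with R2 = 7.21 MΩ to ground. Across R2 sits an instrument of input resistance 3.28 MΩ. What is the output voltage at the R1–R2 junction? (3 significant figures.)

V_out ≈ 5.85 V

R2 ‖ R_L = (7.21 × 3.28)/(7.21 + 3.28) = 2.254 MΩ.
Now apply the divider: V_out = 41.4 × 0.1413 = 5.850 V.
(Unloaded it would be 14.3 V; the load pulls it down.)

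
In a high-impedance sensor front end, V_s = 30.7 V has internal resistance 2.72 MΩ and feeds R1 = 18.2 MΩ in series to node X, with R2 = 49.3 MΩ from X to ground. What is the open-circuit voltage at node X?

R1' = 2.72 + 18.2 = 20.92 MΩ (source resistance + R1).
Open-circuit (no load on X): V_th = V_s · R2/(R1' + R2) = 30.7 × 49.3/(20.92 + 49.3) = 21.55 V.

V_th ≈ 21.6 V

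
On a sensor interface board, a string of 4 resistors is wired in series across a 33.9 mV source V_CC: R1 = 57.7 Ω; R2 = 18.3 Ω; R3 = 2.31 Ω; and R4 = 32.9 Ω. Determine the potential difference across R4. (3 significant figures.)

V ≈ 10.0 mV

ΣR = 57.7 + 18.3 + 2.31 + 32.9 = 111.2 Ω.
V = V_CC · R/ΣR = 33.9 × 0.2958 = 10.03 mV.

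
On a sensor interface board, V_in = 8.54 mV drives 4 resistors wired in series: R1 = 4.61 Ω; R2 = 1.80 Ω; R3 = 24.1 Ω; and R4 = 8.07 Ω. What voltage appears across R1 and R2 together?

Series total: ΣR = 4.61 + 1.80 + 24.1 + 8.07 = 38.58 Ω.
R_{R1..R2} = 4.61 + 1.80 = 6.410 Ω.
By the voltage-divider rule, V = 8.54 × 6.410/38.58 = 1.419 mV.

V ≈ 1.42 mV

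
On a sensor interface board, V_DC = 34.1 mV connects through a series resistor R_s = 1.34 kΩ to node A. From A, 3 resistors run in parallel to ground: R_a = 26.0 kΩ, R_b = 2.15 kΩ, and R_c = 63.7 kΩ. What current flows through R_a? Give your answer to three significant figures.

I ≈ 0.773 µA

Combine the parallel branches: R_p = (1/26.0 + 1/2.15 + 1/63.7)⁻¹ = 1.926 kΩ.
V_A by voltage divider: V_A = 34.1 × 1.926/(1.34 + 1.926) = 20.11 mV.
Branch current I = V_A/R_a = 20.11/26.0 = 0.7734 µA.
(Equivalently: I_total = 10.44 µA, then current-divider fraction G_k/ΣG = 0.07407.)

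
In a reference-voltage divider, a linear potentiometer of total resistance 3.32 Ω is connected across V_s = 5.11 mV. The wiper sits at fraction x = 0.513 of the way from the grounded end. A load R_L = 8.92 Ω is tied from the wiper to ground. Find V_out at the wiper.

V_out ≈ 2.40 mV

Split the track: R_lower = x·R_p = 1.703 Ω, R_upper = (1−x)·R_p = 1.617 Ω.
(x·R_p) ‖ R_L = 1.430 Ω.
V_out = 5.11 × 1.430/(1.617 + 1.430) = 2.398 mV.
(Unloaded: V_out = x·V_s = 2.62 mV.)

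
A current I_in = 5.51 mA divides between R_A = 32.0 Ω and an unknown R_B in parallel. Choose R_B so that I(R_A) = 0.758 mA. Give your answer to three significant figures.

R_B ≈ 5.10 Ω

Two-branch current divider: I_A = I_in · R_B/(R_A + R_B).
0.758/5.51 = R_B/(R_A + R_B) → R_B = R_A · (0.1376)/(1 − 0.1376) = 32.0 × 0.1595 = 5.104 Ω.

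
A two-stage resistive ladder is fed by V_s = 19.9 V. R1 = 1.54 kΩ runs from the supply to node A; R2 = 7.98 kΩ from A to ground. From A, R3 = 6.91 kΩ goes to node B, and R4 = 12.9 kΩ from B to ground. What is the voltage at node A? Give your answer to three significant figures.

The second stage (R3 + R4 = 19.81 kΩ) loads node A in parallel with R2.
Effective lower resistance at A: R2 ‖ 19.81 = 5.689 kΩ.
V_A = 19.9 × 5.689/(1.54 + 5.689) = 15.66 V.

V_A ≈ 15.7 V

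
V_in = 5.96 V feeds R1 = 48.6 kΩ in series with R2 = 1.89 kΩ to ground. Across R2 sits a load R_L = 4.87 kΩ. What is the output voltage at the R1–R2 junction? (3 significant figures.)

V_out ≈ 0.162 V

First combine the lower leg with the load: R2 ‖ R_L = 1.362 kΩ.
Voltage divider with the loaded lower leg: V_out = 5.96 × 1.362/(48.6 + 1.362) = 5.96 × 0.02725 = 0.1624 V.
(Unloaded it would be 0.223 V; the load pulls it down.)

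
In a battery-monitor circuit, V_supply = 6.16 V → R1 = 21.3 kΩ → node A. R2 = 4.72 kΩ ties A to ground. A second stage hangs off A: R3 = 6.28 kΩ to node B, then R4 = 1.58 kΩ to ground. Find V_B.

V_B ≈ 0.151 V

The second stage (R3 + R4 = 7.860 kΩ) loads node A in parallel with R2.
Effective lower resistance at A: R2 ‖ 7.860 = 2.949 kΩ.
So V_A = 6.16 × 0.1216 = 0.7492 V.
V_B = V_A × 0.2010 = 0.1506 V.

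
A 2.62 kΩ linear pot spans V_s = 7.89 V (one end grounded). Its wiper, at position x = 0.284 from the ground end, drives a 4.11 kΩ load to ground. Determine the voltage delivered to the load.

The pot divides into 1.876 kΩ above the wiper and 0.7441 kΩ below.
(x·R_p) ‖ R_L = 0.6300 kΩ.
Then V_out = V_s · 0.6300/(1.876 + 0.6300) = 1.984 V.

V_out ≈ 1.98 V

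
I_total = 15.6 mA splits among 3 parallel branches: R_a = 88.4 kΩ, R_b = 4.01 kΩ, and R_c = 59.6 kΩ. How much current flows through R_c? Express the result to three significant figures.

I ≈ 0.943 mA

ΣG = 1/88.4 + 1/4.01 + 1/59.6 = 0.2775.
R_c takes the fraction G_k/ΣG = 0.01678/0.2775 = 0.06047, so I = 15.6 × 0.06047 = 0.9433 mA.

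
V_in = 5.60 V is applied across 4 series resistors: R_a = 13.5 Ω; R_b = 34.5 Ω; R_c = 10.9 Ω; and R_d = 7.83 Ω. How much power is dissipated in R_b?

P ≈ 0.243 W

Series current I = V_in/ΣR = 5.60/66.73 = 0.08392 A.
P(R_b) = I²·R_b = (0.08392)² × 34.5 = 0.2430 W.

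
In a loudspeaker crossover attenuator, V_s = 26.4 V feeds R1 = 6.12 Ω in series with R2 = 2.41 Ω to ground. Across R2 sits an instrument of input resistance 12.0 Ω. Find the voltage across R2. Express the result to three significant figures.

R2 ‖ R_L = (2.41 × 12.0)/(2.41 + 12.0) = 2.007 Ω.
Now apply the divider: V_out = 26.4 × 0.2469 = 6.519 V.

V_out ≈ 6.52 V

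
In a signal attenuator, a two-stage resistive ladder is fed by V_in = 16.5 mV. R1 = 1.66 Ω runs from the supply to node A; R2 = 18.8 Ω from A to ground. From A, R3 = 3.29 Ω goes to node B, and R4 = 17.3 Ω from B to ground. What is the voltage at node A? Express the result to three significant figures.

V_A ≈ 14.1 mV

Looking into the second stage from A: R3 + R4 = 20.59 Ω appears in parallel with R2.
Effective lower resistance at A: R2 ‖ 20.59 = 9.827 Ω.
So V_A = 16.5 × 0.8555 = 14.12 mV.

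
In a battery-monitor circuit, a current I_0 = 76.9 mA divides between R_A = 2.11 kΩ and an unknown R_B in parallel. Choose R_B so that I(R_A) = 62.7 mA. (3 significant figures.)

R_B ≈ 9.32 kΩ

Two-branch current divider: I_A = I_0 · R_B/(R_A + R_B).
With f = 0.8153, R_B = R_A · f/(1−f) = 2.11 × 4.415 = 9.317 kΩ.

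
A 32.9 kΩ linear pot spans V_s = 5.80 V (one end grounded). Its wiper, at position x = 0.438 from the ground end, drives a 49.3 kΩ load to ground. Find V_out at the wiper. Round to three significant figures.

Lower segment x·R_p = 14.41 kΩ; upper segment (1−x)·R_p = 18.49 kΩ.
(x·R_p) ‖ R_L = 11.15 kΩ.
V_out = 5.80 × 11.15/(18.49 + 11.15) = 2.182 V.

V_out ≈ 2.18 V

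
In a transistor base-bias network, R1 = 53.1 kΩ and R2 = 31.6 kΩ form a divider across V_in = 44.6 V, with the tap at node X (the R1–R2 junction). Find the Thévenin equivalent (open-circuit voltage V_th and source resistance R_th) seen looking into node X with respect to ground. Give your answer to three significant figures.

V_th ≈ 16.6 V, R_th ≈ 19.8 kΩ

Open-circuit (no load on X): V_th = V_in · R2/(R1 + R2) = 44.6 × 31.6/(53.10 + 31.6) = 16.64 V.
Looking into X with the source shorted: R_th = R1·R2/(R1+R2) = 53.10 × 31.6/84.70 = 19.81 kΩ.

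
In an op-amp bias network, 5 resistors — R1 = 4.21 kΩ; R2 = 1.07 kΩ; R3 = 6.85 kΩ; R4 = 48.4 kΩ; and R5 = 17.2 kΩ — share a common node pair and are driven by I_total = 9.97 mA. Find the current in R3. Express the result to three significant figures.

I ≈ 1.04 mA

Total conductance ΣG = 1/4.21 + 1/1.07 + 1/6.85 + 1/48.4 + 1/17.2 = 1.397 (units of 1/kΩ).
By the current-divider rule, I = I_total · G_k/ΣG = 9.97 × 0.1045 = 1.042 mA.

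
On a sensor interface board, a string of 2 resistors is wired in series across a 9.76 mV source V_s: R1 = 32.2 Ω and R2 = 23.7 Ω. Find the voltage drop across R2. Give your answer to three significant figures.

Total series resistance ΣR = 32.2 + 23.7 = 55.90 Ω.
By the voltage-divider rule, V = 9.76 × 23.70/55.90 = 4.138 mV.

V ≈ 4.14 mV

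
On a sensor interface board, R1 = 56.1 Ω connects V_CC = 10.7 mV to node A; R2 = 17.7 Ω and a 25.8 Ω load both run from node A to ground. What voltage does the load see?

V_out ≈ 1.69 mV

The load sits in parallel with R2, giving an effective lower resistance R2' = R2·R_L/(R2+R_L) = 10.50 Ω.
Voltage divider with the loaded lower leg: V_out = 10.7 × 10.50/(56.1 + 10.50) = 10.7 × 0.1576 = 1.687 mV.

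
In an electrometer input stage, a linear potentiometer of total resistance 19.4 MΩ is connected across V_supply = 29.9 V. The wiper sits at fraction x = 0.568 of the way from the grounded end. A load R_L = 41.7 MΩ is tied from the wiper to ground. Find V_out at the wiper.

Lower segment x·R_p = 11.02 MΩ; upper segment (1−x)·R_p = 8.381 MΩ.
(x·R_p) ‖ R_L = 8.716 MΩ.
V_out = 29.9 × 8.716/(8.381 + 8.716) = 15.24 V.

V_out ≈ 15.2 V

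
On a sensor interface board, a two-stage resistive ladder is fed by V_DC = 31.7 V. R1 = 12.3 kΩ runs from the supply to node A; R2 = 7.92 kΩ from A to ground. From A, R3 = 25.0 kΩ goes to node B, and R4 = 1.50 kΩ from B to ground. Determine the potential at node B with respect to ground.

The second stage (R3 + R4 = 26.50 kΩ) loads node A in parallel with R2.
R2 ‖ (R3+R4) = 6.098 kΩ.
First divider: V_A = V_DC · 6.098/(12.3 + 6.098) = 10.51 V.
Then the unloaded second divider: V_B = V_A × R4/(R3+R4) = 10.51 × 0.05660 = 0.5947 V.

V_B ≈ 0.595 V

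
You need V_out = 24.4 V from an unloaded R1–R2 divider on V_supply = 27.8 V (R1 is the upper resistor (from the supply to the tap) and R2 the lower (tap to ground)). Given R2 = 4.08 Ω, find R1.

R1 ≈ 0.569 Ω

The divider ratio is R2/(R1+R2) = 24.4/27.8 = 0.8777.
So R1 = R2 · (V_supply/V_out − 1) = 4.08 × (27.8/24.4 − 1) = 4.08 × 0.1393 = 0.5685 Ω.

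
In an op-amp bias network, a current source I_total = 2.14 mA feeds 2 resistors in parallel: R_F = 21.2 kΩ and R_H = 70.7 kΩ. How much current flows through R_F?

I ≈ 1.65 mA

Two-branch current divider: I_k = I_total · R_other/(R_1 + R_2).
So I = 2.14 × 70.7/91.90 = 1.646 mA.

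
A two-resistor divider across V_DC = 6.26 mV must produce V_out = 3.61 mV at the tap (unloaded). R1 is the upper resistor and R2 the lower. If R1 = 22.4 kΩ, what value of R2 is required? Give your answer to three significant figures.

R2 ≈ 30.5 kΩ

V_out/V_DC = R2/(R1+R2) = 0.5767.
Rearranging, R2 = R1·k/(1−k) = 22.4 × 1.362 = 30.51 kΩ.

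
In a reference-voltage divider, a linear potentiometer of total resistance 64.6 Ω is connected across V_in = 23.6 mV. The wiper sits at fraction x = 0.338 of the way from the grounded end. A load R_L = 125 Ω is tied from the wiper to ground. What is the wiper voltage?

V_out ≈ 7.15 mV

The pot divides into 42.77 Ω above the wiper and 21.83 Ω below.
(x·R_p) ‖ R_L = 18.59 Ω.
Then V_out = V_in · 18.59/(42.77 + 18.59) = 7.150 mV.
(Unloaded: V_out = x·V_in = 7.98 mV.)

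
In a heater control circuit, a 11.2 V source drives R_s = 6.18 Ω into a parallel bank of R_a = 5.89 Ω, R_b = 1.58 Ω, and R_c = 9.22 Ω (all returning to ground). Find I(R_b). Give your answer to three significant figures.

Combine the parallel branches: R_p = (1/5.89 + 1/1.58 + 1/9.22)⁻¹ = 1.098 Ω.
V_A by voltage divider: V_A = 11.2 × 1.098/(6.18 + 1.098) = 1.689 V.
Branch current I = V_A/R_b = 1.689/1.58 = 1.069 A.

I ≈ 1.07 A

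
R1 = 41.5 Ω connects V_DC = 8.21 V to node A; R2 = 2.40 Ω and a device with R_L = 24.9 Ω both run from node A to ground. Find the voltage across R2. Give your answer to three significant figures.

First combine the lower leg with the load: R2 ‖ R_L = 2.189 Ω.
Now apply the divider: V_out = 8.21 × 0.05010 = 0.4114 V.

V_out ≈ 0.411 V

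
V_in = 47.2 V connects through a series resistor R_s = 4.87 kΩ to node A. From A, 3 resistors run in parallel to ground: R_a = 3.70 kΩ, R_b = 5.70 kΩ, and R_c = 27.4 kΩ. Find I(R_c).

Equivalent of the parallel group: R_p = 2.074 kΩ.
Node voltage V_A = V_in · R_p/(R_s + R_p) = 47.2 × 0.2987 = 14.10 V.
Branch current I = V_A/R_c = 14.10/27.4 = 0.5145 mA.

I ≈ 0.514 mA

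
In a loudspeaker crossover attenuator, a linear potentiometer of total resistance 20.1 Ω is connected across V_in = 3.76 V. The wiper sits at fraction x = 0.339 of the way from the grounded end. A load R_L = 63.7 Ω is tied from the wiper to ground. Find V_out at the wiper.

Lower segment x·R_p = 6.814 Ω; upper segment (1−x)·R_p = 13.29 Ω.
(x·R_p) ‖ R_L = 6.155 Ω.
V_out = 3.76 × 6.155/(13.29 + 6.155) = 1.190 V.

V_out ≈ 1.19 V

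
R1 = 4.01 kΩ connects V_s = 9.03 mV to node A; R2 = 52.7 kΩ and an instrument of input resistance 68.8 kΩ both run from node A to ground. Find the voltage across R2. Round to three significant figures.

V_out ≈ 7.96 mV

R2 ‖ R_L = (52.7 × 68.8)/(52.7 + 68.8) = 29.84 kΩ.
Then V_out = V_s · R2'/(R1 + R2') = 9.03 × 29.84/33.85 = 7.960 mV.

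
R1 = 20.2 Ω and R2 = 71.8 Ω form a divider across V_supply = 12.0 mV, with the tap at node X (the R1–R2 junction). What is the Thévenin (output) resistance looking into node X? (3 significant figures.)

With V_supply suppressed (replaced by a short), R_th = R1 ‖ R2 = (20.20 × 71.8)/(20.20 + 71.8) = 15.76 Ω.

R_th ≈ 15.8 Ω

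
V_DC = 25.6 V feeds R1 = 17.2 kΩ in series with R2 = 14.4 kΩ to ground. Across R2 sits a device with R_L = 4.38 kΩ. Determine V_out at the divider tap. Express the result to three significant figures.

V_out ≈ 4.18 V

The load sits in parallel with R2, giving an effective lower resistance R2' = R2·R_L/(R2+R_L) = 3.358 kΩ.
Voltage divider with the loaded lower leg: V_out = 25.6 × 3.358/(17.2 + 3.358) = 25.6 × 0.1634 = 4.182 V.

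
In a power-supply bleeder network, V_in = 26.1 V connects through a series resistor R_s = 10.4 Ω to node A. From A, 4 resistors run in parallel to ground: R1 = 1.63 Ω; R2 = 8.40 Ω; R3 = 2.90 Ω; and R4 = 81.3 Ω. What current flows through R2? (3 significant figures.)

I ≈ 0.252 A

Combine the parallel branches: R_p = (1/1.63 + 1/8.40 + 1/2.90 + 1/81.3)⁻¹ = 0.9177 Ω.
V_A by voltage divider: V_A = 26.1 × 0.9177/(10.4 + 0.9177) = 2.116 V.
Branch current I = V_A/R2 = 2.116/8.40 = 0.2519 A.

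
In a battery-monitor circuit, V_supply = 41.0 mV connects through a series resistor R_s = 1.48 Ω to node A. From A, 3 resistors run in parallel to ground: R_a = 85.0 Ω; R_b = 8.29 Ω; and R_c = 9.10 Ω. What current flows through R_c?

Parallel bank: R_p = 1/(1/85.0 + 1/8.29 + 1/9.10) = 4.127 Ω.
Node voltage V_A = V_supply · R_p/(R_s + R_p) = 41.0 × 0.7361 = 30.18 mV.
Branch current I = V_A/R_c = 30.18/9.10 = 3.316 mA.
(Equivalently: I_total = 7.312 mA, then current-divider fraction G_k/ΣG = 0.4536.)

I ≈ 3.32 mA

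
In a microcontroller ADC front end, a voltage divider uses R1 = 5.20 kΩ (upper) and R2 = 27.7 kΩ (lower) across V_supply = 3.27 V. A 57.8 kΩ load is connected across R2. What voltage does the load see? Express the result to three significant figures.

The load sits in parallel with R2, giving an effective lower resistance R2' = R2·R_L/(R2+R_L) = 18.73 kΩ.
Then V_out = V_supply · R2'/(R1 + R2') = 3.27 × 18.73/23.93 = 2.559 V.

V_out ≈ 2.56 V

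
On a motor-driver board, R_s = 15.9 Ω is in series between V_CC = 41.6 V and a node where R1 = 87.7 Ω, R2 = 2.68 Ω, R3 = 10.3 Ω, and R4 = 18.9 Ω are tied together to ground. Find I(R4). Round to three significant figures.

Parallel bank: R_p = 1/(1/87.7 + 1/2.68 + 1/10.3 + 1/18.9) = 1.871 Ω.
V_A = 41.6 × 1.871/17.77 = 4.379 V.
I(R4) = V_A / R4 = 4.379/18.9 = 0.2317 A.
(Equivalently: I_total = 2.341 A, then current-divider fraction G_k/ΣG = 0.09898.)

I ≈ 0.232 A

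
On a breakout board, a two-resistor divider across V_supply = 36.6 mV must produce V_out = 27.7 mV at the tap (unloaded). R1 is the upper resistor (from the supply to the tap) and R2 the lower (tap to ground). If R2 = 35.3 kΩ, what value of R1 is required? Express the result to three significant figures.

R1 ≈ 11.3 kΩ

The divider ratio is R2/(R1+R2) = 27.7/36.6 = 0.7568.
R1 = R2·(1/k − 1) = 35.3 × 0.3213 = 11.34 kΩ.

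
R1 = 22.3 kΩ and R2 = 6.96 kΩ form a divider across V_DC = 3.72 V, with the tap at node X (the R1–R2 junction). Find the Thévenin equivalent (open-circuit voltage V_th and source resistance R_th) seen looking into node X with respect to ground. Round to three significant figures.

V_th ≈ 0.885 V, R_th ≈ 5.30 kΩ

With X open, the divider is unloaded: V_th = 3.72 × 6.96/29.26 = 0.8849 V.
Zeroing V_DC shorts the top of R1 to ground, so R_th = R1 ‖ R2 = 5.304 kΩ.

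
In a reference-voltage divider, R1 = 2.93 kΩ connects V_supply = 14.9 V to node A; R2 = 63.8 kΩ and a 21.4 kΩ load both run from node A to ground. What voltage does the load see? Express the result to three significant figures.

V_out ≈ 12.6 V

First combine the lower leg with the load: R2 ‖ R_L = 16.02 kΩ.
Then V_out = V_supply · R2'/(R1 + R2') = 14.9 × 16.02/18.95 = 12.60 V.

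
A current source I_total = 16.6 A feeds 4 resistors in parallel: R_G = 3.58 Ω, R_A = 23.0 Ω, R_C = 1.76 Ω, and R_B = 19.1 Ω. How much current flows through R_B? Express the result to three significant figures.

Total conductance ΣG = 1/3.58 + 1/23.0 + 1/1.76 + 1/19.1 = 0.9433 (units of 1/Ω).
R_B takes the fraction G_k/ΣG = 0.05236/0.9433 = 0.05550, so I = 16.6 × 0.05550 = 0.9213 A.

I ≈ 0.921 A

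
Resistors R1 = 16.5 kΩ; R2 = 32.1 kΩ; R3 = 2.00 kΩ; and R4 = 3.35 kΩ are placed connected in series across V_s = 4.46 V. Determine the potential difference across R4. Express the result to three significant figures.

V ≈ 0.277 V

Total series resistance ΣR = 16.5 + 32.1 + 2.00 + 3.35 = 53.95 kΩ.
V = V_s · R/ΣR = 4.46 × 0.06209 = 0.2769 V.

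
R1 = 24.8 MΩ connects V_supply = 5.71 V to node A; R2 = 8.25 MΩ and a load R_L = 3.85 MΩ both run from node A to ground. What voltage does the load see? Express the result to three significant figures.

The load sits in parallel with R2, giving an effective lower resistance R2' = R2·R_L/(R2+R_L) = 2.625 MΩ.
Voltage divider with the loaded lower leg: V_out = 5.71 × 2.625/(24.8 + 2.625) = 5.71 × 0.09572 = 0.5465 V.

V_out ≈ 0.547 V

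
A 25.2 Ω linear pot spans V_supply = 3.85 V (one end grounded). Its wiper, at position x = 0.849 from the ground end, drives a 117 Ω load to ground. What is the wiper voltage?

Split the track: R_lower = x·R_p = 21.39 Ω, R_upper = (1−x)·R_p = 3.805 Ω.
Lower segment in parallel with the load: 21.39 ‖ 117 = 18.09 Ω.
Then V_out = V_supply · 18.09/(3.805 + 18.09) = 3.181 V.
(Unloaded: V_out = x·V_supply = 3.27 V.)

V_out ≈ 3.18 V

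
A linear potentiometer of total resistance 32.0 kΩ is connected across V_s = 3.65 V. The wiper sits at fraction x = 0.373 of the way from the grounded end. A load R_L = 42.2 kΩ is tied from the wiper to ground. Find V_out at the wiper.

V_out ≈ 1.16 V

Lower segment x·R_p = 11.94 kΩ; upper segment (1−x)·R_p = 20.06 kΩ.
(x·R_p) ‖ R_L = 9.304 kΩ.
V_out = 3.65 × 9.304/(20.06 + 9.304) = 1.156 V.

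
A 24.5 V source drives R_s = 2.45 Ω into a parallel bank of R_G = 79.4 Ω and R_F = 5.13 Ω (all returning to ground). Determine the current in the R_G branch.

Combine the parallel branches: R_p = (1/79.4 + 1/5.13)⁻¹ = 4.819 Ω.
V_A = 24.5 × 4.819/7.269 = 16.24 V.
I(R_G) = V_A / R_G = 16.24/79.4 = 0.2046 A.

I ≈ 0.205 A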